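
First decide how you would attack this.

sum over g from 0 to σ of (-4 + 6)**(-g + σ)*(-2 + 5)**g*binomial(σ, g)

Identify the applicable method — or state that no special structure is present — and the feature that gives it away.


Technique: the binomial theorem — binomial coefficients against complementary powers of (-2 + 5) and (-4 + 6): recognize the binomial expansion and resum.


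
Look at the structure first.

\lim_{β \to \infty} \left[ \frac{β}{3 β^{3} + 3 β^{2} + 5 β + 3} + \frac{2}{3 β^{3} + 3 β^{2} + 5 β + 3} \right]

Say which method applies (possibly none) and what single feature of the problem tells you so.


Best approach: dominant-term comparison — divide through by the highest power of β; every lower-order term dies and the dominant terms decide the limit. As a single quotient, the ∞/∞ shape would yield to repeated differentiation as well — the growth comparison gets there in one look.


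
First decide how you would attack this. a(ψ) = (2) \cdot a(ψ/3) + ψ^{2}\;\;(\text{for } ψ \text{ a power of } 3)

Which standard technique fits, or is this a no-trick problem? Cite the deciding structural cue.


Diagnosis: the master substitution — the argument contracts 3-fold per step: reindex ψ exponentially and solve the linear recurrence in the new index.


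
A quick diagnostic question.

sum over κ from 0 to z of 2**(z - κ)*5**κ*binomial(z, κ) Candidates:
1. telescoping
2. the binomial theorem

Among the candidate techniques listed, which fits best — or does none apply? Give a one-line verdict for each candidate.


Technique: the binomial theorem — the binomial coefficients weight matched powers of 5 and 2, which is exactly the expansion of a binomial power.
- telescoping: the summand is not presented as a shifted difference — a telescoping rewrite may exist, but the displayed structure does not offer one.
- the binomial theorem — yes — fits the structure here.


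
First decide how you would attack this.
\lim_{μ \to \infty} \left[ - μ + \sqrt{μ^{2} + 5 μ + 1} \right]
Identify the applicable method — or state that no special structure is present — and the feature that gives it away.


Best approach: conjugate multiplication — turning the difference into a conjugate-rationalized ratio makes the limit readable.


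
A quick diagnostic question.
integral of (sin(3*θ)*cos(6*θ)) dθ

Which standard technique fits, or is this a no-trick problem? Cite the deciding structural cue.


Verdict: a trigonometric identity — split sin(3*θ)*cos(6*θ) with the angle-addition identities: the resulting sum integrates term by term.


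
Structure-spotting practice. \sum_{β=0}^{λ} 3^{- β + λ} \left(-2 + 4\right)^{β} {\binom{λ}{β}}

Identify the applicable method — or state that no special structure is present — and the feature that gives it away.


Technique: the binomial theorem — the summand is term β of a binomial expansion in (-2 + 4) and 3; the whole sum is a single power.


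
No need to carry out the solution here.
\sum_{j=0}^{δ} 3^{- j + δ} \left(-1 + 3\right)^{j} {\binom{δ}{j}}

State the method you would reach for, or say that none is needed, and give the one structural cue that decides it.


Diagnosis: the binomial theorem — binomial coefficients against complementary powers of (-1 + 3) and 3: recognize the binomial expansion and resum.


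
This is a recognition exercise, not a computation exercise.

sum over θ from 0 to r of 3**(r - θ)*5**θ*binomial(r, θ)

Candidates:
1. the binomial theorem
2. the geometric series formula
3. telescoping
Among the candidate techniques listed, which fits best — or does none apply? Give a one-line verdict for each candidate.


Best approach: the binomial theorem — binomial(r, θ) weighting matched powers of 5 and 3 is the expanded form of (5 + 3)^r — fold it back up.
- the binomial theorem: applies; the problem has the shape this method handles.
- the geometric series formula — dividing successive terms gives an index-dependent quantity, not a constant.
- telescoping: in the displayed form, no term reappears at a neighboring index to cancel against.


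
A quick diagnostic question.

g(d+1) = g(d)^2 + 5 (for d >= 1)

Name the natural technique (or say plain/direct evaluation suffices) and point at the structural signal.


Diagnosis: no special technique — nonlinear feedback in the recursion rules out every root- or factor-based technique.


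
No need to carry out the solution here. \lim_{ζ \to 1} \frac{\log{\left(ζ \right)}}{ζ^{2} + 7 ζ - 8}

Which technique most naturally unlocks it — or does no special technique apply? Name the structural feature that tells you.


Technique: l'Hôpital's rule (0/0) — numerator and denominator both vanish at 1 — a genuine 0/0 form, which is exactly when l'Hôpital applies. A local series expansion at the point resolves it as well; the rule is the packaged version of that step.


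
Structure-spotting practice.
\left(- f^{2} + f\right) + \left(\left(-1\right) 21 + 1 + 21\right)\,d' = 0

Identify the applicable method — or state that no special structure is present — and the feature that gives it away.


Best approach: no special technique — with d absent the equation is not coupled at all: direct integration in f.


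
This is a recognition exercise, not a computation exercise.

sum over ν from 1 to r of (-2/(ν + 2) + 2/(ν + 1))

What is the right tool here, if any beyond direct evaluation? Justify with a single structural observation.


Technique: telescoping — the piece each term subtracts is 2/(ν + 1) advanced by one index, and it reappears with a plus sign leading the following term — the sum collapses to its boundary terms.


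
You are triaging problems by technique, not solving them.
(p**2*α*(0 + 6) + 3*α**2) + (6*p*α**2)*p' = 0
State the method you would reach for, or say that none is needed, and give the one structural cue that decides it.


Technique: the exact-equation method — checking ∂/∂p of (p**2*α*(0 + 6) + 3*α**2) against ∂/∂α of 6*p*α**2: they match — the equation is exact as it stands.


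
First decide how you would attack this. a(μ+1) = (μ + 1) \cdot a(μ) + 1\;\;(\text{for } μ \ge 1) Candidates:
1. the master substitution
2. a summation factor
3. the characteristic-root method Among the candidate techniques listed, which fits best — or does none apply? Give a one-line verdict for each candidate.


Diagnosis: a summation factor — it is first-order linear but the coefficient μ + 1 depends on the index, so multiply through by a summation factor to telescope it.
- the master substitution — this is shift-type recursion, outside the divide-and-conquer template.
- a summation factor — yes, a natural case for it.
- the characteristic-root method: an index-dependent weight blocks the pure exponential ansatz.


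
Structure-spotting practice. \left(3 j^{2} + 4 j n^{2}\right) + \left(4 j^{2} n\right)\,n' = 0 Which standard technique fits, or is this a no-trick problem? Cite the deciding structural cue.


Diagnosis: the exact-equation method — 3 j^{2} + 4 j n^{2} and 4 j^{2} n pass the exactness check on the nose, so no integrating factor in j or n is needed at all.


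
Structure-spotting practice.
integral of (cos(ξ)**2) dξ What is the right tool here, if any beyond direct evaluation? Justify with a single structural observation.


Method: a trigonometric identity — cos(ξ)**2 is the textbook power-reduction case — identities first, antiderivatives second.


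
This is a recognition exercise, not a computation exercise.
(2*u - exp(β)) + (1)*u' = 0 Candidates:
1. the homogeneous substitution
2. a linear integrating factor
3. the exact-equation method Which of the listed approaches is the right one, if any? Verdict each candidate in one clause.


Verdict: a linear integrating factor — linear in the unknown with genuine forcing: multiply through by the exponential of the integrated coefficient and the left side closes into one derivative.
- the homogeneous substitution — the slope changes under joint rescaling, failing the degree-zero test.
- a linear integrating factor: applies; the problem has the shape this method handles.
- the exact-equation method: the mixed partial derivatives differ, so the left side is not a total differential.


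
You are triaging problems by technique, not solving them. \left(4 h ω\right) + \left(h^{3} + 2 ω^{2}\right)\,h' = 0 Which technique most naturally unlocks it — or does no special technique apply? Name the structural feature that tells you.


Verdict: the exact-equation method — d/dh of 4 h ω equals d/dω of h^{3} + 2 ω^{2}: the form is a total differential of one potential — integrate it exactly.


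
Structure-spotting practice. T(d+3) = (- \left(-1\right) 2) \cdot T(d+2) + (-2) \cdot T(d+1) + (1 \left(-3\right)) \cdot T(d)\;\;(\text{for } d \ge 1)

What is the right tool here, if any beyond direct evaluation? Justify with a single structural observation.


Verdict: the characteristic-root method — linear, homogeneous, constant coefficients: solutions of the form r^d exist — find the roots of the characteristic polynomial.


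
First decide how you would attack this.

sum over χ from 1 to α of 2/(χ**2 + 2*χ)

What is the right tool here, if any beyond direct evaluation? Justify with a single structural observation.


Verdict: telescoping — the summand 2/(χ**2 + 2*χ) decomposes into fractions whose poles differ by an integer shift — the series collapses.


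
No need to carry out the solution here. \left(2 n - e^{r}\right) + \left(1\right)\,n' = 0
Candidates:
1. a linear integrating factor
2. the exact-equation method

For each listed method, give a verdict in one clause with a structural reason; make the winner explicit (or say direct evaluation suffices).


Method: a linear integrating factor — the equation is linear in n with coefficient 2; multiplying by the integrating factor exp(∫2) makes the left side a perfect derivative.
- a linear integrating factor: applicable, and directly so.
- the exact-equation method: the mixed-partials test fails on this split — it is not an exact differential as presented.


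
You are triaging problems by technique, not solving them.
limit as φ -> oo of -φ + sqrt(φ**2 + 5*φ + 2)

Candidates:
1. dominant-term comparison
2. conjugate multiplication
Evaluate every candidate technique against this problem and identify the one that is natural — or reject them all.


Best approach: conjugate multiplication — sqrt(φ**2 + 5*φ + 2) and φ both blow up, but their difference is tame once the conjugate rationalizes it.
- dominant-term comparison — leading-power comparison does not apply to this form.
- conjugate multiplication — yes, a natural case for it.


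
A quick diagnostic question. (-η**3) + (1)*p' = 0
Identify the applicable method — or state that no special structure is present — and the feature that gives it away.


Technique: no special technique — with p absent the equation is not coupled at all: direct integration in η.


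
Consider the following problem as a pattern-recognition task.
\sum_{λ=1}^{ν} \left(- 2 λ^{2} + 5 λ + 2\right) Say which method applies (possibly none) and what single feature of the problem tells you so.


Method: no special technique — nothing telescopes and nothing is geometric; polynomial terms in λ sum term by term.


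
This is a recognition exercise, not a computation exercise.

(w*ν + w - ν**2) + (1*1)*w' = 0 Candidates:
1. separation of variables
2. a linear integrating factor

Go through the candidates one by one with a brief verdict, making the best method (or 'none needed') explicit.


Diagnosis: a linear integrating factor — the unknown enters only to the first power against a nonzero forcing term — the integrating-factor template applies directly.
- separation of variables: the two dependences are entangled, not a clean product of one-variable pieces.
- a linear integrating factor: applies; the problem has the shape this method handles.


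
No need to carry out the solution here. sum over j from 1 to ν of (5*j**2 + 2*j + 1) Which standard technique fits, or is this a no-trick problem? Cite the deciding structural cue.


Method: no special technique — recognize the absence of structure: constant-multiple powers of j summed plainly, no special method required.


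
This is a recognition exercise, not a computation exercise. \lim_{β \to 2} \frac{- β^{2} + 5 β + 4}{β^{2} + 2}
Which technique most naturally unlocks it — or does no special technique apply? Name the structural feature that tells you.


Verdict: no special technique — no vanishing denominator and no indeterminate clash at the point — evaluation is immediate.


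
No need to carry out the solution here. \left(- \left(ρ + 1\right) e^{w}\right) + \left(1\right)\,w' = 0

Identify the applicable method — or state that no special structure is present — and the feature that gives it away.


Diagnosis: separation of variables — all dependence on the two variables factors apart, the defining separable shape.


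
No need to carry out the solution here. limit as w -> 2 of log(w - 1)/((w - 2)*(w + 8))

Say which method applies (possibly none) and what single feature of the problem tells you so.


Best approach: l'Hôpital's rule (0/0) — plug in 2: top and bottom both hit zero, so differentiate each and retry. A first-order expansion at the point is an equally standard path; the rule packages it.


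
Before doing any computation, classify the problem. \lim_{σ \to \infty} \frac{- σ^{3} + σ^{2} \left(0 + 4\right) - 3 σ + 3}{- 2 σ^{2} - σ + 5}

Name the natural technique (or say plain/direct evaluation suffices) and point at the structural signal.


Technique: dominant-term comparison — at large σ only the top-degree terms survive; compare the leading terms and the limit falls out. l'Hôpital's at-infinity variant applies to the expression viewed as a single quotient; the leading-term comparison is the direct route.


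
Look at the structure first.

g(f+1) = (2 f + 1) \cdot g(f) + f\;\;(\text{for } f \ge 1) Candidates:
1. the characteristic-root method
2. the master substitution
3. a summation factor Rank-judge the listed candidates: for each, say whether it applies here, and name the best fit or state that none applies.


Diagnosis: a summation factor — normalize by the running product of 2 f + 1: the left side becomes a difference, and differences sum.
- the characteristic-root method — the coefficients change with the index, which the root method cannot absorb.
- the master substitution — no fixed divisor shrinks the index between calls.
- a summation factor — a fit — the right tool for this form.


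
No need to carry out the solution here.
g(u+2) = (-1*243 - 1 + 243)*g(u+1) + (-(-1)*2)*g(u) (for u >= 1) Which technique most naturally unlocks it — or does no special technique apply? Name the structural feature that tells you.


Technique: the characteristic-root method — constant coefficients and linearity mean the ansatz r^u reduces it to solving the characteristic polynomial.


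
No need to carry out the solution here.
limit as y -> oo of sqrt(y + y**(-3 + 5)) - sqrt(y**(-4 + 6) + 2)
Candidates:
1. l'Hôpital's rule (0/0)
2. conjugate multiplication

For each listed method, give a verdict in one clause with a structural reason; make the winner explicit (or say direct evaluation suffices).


Technique: conjugate multiplication — neither sqrt(y + y**(-3 + 5)) nor sqrt(y**(-4 + 6) + 2) converges alone, so rewrite their difference as a conjugate-rationalized quotient first.
- l'Hôpital's rule (0/0) — no quotient structure at all: the clash is ∞ minus ∞, which rationalizing converts into a tractable ratio.
- conjugate multiplication: yes, a natural case for it.


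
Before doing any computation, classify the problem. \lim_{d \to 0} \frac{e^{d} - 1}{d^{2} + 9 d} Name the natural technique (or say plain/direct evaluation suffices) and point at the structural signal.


Diagnosis: l'Hôpital's rule (0/0) — numerator and denominator both vanish at 0 — a genuine 0/0 form, which is exactly when l'Hôpital applies. A local series expansion at the point resolves it as well; the rule is the packaged version of that step.


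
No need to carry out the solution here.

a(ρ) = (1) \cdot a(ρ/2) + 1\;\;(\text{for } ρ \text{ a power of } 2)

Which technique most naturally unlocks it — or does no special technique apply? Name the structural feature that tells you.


Verdict: the master substitution — the argument shrinks by the factor 2, so measure the index on a logarithmic scale and the recursion becomes a shift.


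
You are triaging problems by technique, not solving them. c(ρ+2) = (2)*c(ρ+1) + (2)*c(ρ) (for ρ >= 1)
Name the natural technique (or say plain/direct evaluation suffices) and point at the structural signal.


Best approach: the characteristic-root method — shift-invariance with fixed coefficients calls for exponential trials; the characteristic polynomial finds every r^ρ.


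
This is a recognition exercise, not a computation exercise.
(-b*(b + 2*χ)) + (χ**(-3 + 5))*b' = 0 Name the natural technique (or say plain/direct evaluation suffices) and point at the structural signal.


Verdict: the homogeneous substitution — solved for the derivative, the right side is unchanged under scaling χ and b together — it depends only on the ratio b/χ, so substitute a single ratio variable. Rearranged, this also fits the Bernoulli template directly; the homogeneous substitution reads the structure without the rearrangement.


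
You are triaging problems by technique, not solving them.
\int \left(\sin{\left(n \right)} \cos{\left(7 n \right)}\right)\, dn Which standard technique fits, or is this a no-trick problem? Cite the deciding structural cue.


Method: a trigonometric identity — cross-frequency products like \sin{\left(n \right)} \cos{\left(7 n \right)} are the textbook product-to-sum case — the identity converts them to directly integrable sinusoids.


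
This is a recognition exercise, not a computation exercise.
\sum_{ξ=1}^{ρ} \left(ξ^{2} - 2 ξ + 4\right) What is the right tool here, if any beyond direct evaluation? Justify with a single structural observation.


Method: no special technique — no cancellation, no constant ratio, no binomial weights — just polynomial terms summed directly.


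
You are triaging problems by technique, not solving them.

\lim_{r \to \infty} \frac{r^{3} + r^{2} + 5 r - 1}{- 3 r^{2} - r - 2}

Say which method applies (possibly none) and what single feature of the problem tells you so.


Diagnosis: dominant-term comparison — growth-rate triage: the leading powers of r decide the limit, everything else is noise. Differentiating the expression as a single quotient would eventually settle it as well; matching dominant growth settles it immediately.


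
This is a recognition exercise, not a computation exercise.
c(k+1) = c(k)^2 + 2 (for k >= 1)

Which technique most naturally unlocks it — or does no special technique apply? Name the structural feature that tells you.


Verdict: no special technique — the update rule curves (it is not linear in the unknown sequence), so no superposition-based closed form attaches — iterate or study it directly.


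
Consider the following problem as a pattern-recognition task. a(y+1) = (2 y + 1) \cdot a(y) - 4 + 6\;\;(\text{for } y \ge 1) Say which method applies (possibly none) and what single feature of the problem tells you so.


Best approach: a summation factor — normalize by the running product of 2 y + 1: the left side becomes a difference, and differences sum.


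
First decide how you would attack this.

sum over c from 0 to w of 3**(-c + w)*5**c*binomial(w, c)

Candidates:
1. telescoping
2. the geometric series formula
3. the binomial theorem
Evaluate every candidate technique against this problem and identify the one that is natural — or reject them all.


Technique: the binomial theorem — terms weighting binomial(w, c) against matched powers of 5 and 3 reassemble into (5 + 3)^w by the binomial theorem.
- telescoping — writing out consecutive terms as given produces no pairwise cancellation.
- the geometric series formula — the term-to-term ratio drifts with the index — the one thing the geometric formula cannot absorb.
- the binomial theorem — applicable, and directly so.


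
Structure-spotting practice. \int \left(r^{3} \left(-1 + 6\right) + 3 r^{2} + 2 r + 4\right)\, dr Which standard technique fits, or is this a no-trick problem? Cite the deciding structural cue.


Diagnosis: no special technique — scan for structure and find none: constant multiples of powers of r, integrate directly.


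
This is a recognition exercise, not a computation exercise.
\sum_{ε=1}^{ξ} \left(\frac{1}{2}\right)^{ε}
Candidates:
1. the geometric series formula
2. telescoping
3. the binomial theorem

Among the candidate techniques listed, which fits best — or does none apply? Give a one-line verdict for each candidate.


Diagnosis: the geometric series formula — consecutive terms stand in a fixed index-free ratio — the geometric sum formula closes it.
- the geometric series formula — applicable, and directly so.
- telescoping: computed from the summand as displayed, the partial sums build up without the pairwise collapse telescoping exploits.
- the binomial theorem: there is no sum-raised-to-a-power identity hiding in these terms.


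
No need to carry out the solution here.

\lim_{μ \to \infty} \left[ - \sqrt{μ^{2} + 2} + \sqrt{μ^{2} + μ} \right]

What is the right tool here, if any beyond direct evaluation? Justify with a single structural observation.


Technique: conjugate multiplication — the ∞ − ∞ radical form is the exact trigger for the conjugate maneuver.


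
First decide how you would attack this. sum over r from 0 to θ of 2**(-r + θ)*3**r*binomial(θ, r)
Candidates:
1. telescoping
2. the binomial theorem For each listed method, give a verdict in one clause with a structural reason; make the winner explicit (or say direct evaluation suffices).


Technique: the binomial theorem — binomial(θ, r) weighting matched powers of 3 and 2 is the expanded form of (3 + 2)^θ — fold it back up.
- telescoping — as presented, consecutive terms share no shifted copy to cancel against — no rewrite is on display to change that.
- the binomial theorem — applies; the problem has the shape this method handles.


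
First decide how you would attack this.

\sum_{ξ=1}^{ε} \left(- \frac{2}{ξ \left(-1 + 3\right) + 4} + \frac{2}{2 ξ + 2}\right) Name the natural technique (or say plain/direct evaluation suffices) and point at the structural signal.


Verdict: telescoping — the summand is built as \frac{2}{2 ξ + 2} minus its own successor — adjacent terms annihilate down the line.


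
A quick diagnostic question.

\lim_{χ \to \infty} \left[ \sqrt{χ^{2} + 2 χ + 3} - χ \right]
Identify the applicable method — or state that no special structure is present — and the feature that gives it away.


Diagnosis: conjugate multiplication — turning the difference into a conjugate-rationalized ratio makes the limit readable.


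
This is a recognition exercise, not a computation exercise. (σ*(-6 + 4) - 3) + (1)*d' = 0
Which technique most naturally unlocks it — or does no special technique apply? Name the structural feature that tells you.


Verdict: no special technique — the slope is a pure function of σ; integrate both sides and be done.


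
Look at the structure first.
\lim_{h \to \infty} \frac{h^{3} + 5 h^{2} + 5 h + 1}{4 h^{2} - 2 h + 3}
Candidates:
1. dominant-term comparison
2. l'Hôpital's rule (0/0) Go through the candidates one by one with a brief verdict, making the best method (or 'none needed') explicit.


Diagnosis: dominant-term comparison — as h grows, only the highest-degree terms matter — compare leading terms and read the limit off.
- dominant-term comparison: applicable, and directly so.
- l'Hôpital's rule (0/0) — no 0/0 form appears: written as one quotient, top and bottom both grow without bound, and the ratio is decided by their leading terms.


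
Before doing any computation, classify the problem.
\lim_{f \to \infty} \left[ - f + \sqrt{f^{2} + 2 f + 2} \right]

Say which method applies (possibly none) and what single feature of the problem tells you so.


Best approach: conjugate multiplication — the ∞ − ∞ radical form is the exact trigger for the conjugate maneuver.


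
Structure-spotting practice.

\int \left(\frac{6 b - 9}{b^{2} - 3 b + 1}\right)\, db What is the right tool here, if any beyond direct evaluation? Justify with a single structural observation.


Best approach: u-substitution — collected, the integrand has one factor that is, up to a constant, the derivative of an inner expression the rest depends on — substitute for that inner expression.


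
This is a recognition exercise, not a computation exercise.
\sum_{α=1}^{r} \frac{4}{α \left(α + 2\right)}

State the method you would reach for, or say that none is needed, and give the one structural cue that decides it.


Diagnosis: telescoping — poles of \frac{4}{α \left(α + 2\right)} differ by an integer, the telltale of a telescoping partial-fraction sum.


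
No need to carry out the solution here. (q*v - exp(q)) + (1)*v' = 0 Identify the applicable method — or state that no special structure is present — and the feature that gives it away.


Best approach: a linear integrating factor — arrange it as v' + q·v = (the forcing term) and the integrating factor does the rest.


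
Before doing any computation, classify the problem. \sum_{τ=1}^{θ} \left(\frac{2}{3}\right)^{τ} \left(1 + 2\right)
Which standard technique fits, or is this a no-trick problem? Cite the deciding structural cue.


Technique: the geometric series formula — the ratio of consecutive terms is the constant \frac{2}{3}, independent of the index — a geometric sum.


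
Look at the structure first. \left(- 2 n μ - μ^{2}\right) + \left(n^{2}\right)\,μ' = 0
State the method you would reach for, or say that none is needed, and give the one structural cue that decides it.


Diagnosis: the homogeneous substitution — the slope's numerator and denominator share total degree; set v = μ/n and the equation drops to separable form. This doubles as a Bernoulli equation in the unknown as written; the homogeneous route needs no setup at all.


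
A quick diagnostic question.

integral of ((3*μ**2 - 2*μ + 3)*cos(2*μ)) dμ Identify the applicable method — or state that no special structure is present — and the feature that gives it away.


Diagnosis: integration by parts — the integrand splits as 3*μ**2 - 2*μ + 3 times cos(2*μ) — repeatedly differentiating the polynomial part kills it, which is the parts ladder.


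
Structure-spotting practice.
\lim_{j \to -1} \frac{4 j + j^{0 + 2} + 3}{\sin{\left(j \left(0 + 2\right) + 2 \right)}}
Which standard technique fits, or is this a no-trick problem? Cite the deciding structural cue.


Verdict: l'Hôpital's rule (0/0) — the 0/0 form at -1 is the signature situation for l'Hôpital's rule. A local series expansion at the point resolves it as well; the rule is the packaged version of that step.


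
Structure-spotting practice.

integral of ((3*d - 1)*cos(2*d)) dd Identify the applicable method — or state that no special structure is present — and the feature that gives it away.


Method: integration by parts — a polynomial 3*d - 1 against the kernel cos(2*d) is the signature bounded-ladder case for integration by parts.


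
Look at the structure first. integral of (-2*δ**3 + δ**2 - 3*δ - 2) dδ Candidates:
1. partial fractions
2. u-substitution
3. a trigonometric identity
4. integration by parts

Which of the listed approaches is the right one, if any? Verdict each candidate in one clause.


Best approach: no special technique — every term is a constant multiple of a power of δ; term-wise power-rule integration needs no preliminary transformation.
- partial fractions: the expression is not a ratio of polynomials that decomposes further.
- u-substitution — no substitution does more than relabel what direct integration already handles.
- a trigonometric identity: there is no trigonometric structure at all — the integrand carries no sine or cosine to rewrite.
- integration by parts — parts would only shuffle a directly integrable integrand.


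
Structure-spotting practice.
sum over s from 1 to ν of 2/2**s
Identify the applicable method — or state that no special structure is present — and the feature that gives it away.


Technique: the geometric series formula — consecutive terms stand in a fixed index-free ratio — the geometric sum formula closes it.


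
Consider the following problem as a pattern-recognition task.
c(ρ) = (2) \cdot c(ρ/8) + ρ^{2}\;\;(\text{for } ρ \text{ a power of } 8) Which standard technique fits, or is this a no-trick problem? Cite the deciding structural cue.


Diagnosis: the master substitution — the argument shrinks by the factor 8, so measure the index on a logarithmic scale and the recursion becomes a shift.


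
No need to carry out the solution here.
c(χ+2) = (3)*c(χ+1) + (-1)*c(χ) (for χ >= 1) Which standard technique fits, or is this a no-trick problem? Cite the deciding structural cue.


Method: the characteristic-root method — try a geometric ansatz r^χ: constant coefficients turn the recurrence into one polynomial equation in r.


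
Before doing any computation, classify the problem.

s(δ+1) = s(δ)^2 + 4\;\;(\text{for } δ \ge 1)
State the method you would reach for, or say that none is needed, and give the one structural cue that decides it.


Diagnosis: no special technique — no ansatz, no master substitution, no summation factor survives the nonlinearity here.


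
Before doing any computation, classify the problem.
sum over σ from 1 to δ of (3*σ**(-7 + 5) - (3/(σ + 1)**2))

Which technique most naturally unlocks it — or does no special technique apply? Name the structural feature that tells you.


Technique: telescoping — this sum is a zipper: each term contributes 3*σ**(-7 + 5) and removes the next index's value, which the following term puts back, closing term by term.


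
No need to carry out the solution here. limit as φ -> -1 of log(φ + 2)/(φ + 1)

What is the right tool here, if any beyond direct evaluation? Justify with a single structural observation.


Method: l'Hôpital's rule (0/0) — plug in -1: top and bottom both hit zero, so differentiate each and retry. Known elementary limits would finish this too — the rule just bypasses the case analysis.


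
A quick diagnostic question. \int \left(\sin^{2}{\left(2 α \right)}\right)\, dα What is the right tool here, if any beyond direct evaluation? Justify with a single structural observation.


Verdict: a trigonometric identity — \sin^{2}{\left(2 α \right)} calls for power reduction: rewrite via double angles before any antiderivative is attempted.


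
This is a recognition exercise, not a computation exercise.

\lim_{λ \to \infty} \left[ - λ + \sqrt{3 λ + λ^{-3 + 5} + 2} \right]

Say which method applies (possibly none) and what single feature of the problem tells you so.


Best approach: conjugate multiplication — the ∞ − ∞ radical form is the exact trigger for the conjugate maneuver.


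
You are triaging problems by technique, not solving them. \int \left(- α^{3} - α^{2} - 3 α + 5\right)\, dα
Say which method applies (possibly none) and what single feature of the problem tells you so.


Verdict: no special technique — scan for structure and find none: constant multiples of powers of α, integrate directly.


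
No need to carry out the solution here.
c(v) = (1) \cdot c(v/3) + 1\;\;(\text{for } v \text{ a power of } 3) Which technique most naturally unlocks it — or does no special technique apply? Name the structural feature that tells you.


Method: the master substitution — the argument contracts 3-fold per step: reindex v exponentially and solve the linear recurrence in the new index.


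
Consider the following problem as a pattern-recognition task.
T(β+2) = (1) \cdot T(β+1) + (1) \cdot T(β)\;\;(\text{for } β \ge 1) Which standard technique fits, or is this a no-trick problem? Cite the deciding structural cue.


Diagnosis: the characteristic-root method — this is the constant-coefficient homogeneous case — the whole solution in β reduces to a polynomial's roots.


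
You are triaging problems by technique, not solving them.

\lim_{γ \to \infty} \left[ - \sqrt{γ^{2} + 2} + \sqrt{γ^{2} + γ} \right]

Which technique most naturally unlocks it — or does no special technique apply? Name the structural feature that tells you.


Verdict: conjugate multiplication — both pieces blow up but their difference is finite; the conjugate trick rationalizes \sqrt{γ^{2} + γ} - \sqrt{γ^{2} + 2}.


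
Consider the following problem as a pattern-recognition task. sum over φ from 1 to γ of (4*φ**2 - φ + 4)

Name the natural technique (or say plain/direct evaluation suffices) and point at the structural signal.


Verdict: no special technique — no ratio, no shift structure, no binomial pattern: sum the constant-multiple powers of φ with known formulas.


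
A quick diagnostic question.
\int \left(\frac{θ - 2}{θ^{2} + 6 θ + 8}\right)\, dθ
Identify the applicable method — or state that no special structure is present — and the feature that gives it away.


Diagnosis: partial fractions — rational integrand, reducible denominator θ^{2} + 6 θ + 8: decompose first, integrate second.


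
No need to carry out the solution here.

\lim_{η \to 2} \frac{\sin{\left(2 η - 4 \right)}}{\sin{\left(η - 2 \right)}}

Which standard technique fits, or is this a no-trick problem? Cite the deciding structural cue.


Technique: l'Hôpital's rule (0/0) — substituting 2 gives 0 over 0; differentiate top and bottom once and re-evaluate. One could equally expand both pieces locally and compare leading terms; the rule does that in one stroke.


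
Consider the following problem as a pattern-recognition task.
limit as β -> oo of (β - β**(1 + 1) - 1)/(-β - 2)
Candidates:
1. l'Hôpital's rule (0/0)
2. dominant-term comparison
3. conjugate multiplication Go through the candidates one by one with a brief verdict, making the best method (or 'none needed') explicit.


Verdict: dominant-term comparison — at large β only the top-degree terms survive; compare the leading terms and the limit falls out.
- l'Hôpital's rule (0/0): no 0/0 form appears: written as one quotient, top and bottom both grow without bound, and the ratio is decided by their leading terms.
- dominant-term comparison — yes, a natural case for it.
- conjugate multiplication: multiplying by a conjugate would not remove any indeterminacy here.


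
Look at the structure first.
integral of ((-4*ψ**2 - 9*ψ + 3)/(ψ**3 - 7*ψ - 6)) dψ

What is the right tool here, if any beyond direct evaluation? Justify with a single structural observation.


Verdict: partial fractions — the denominator ψ**3 - 7*ψ - 6 factors, so the quotient decomposes into elementary partial fractions term by term.


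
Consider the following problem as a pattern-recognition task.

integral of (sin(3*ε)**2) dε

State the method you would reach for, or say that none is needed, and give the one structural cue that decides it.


Verdict: a trigonometric identity — apply power reduction to sin(3*ε)**2; each application halves the trigonometric degree.


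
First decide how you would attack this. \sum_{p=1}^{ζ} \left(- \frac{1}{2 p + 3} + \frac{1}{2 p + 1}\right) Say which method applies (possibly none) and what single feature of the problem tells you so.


Best approach: telescoping — the piece each term subtracts is \frac{1}{2 p + 1} advanced by one index, and it reappears with a plus sign leading the following term — the sum collapses to its boundary terms.


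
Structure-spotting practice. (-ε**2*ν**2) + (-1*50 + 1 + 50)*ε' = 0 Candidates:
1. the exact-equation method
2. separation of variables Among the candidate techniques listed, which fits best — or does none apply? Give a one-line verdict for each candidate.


Best approach: separation of variables — all dependence on the two variables factors apart, the defining separable shape.
- the exact-equation method — the mixed-partials test fails on this split — it is not an exact differential as presented.
- separation of variables: yes, a natural case for it.


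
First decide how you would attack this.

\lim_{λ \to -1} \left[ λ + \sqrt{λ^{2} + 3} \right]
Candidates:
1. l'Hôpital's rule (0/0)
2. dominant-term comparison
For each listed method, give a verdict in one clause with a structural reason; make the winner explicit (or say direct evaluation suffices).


Method: no special technique — no zero denominators, no indeterminate clash at -1 — substitute and read off the value.
- l'Hôpital's rule (0/0) — substituting the point produces a determinate value, not a 0 over 0 clash.
- dominant-term comparison: no ranking of term growth rates resolves the limit here.


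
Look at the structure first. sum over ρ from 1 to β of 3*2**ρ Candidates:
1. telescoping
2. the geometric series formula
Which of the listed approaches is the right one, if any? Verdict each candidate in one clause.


Method: the geometric series formula — term-over-term division gives 2 every time — index-free ratio, geometric sum formula applies.
- telescoping: writing out consecutive terms as given produces no pairwise cancellation.
- the geometric series formula — applicable, and directly so.


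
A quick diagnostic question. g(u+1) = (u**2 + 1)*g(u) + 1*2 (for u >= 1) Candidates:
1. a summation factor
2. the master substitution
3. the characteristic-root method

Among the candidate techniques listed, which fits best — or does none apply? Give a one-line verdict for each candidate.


Technique: a summation factor — normalize by the running product of u**2 + 1: the left side becomes a difference, and differences sum.
- a summation factor: yes — fits the structure here.
- the master substitution: this is shift-type recursion, outside the divide-and-conquer template.
- the characteristic-root method — the coefficients change with the index, which the root method cannot absorb.


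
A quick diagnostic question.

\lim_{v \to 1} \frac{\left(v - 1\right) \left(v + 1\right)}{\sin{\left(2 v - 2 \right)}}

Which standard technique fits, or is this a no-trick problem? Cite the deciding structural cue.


Diagnosis: l'Hôpital's rule (0/0) — plug in 1: top and bottom both hit zero, so differentiate each and retry. Known elementary limits would finish this too — the rule just bypasses the case analysis.


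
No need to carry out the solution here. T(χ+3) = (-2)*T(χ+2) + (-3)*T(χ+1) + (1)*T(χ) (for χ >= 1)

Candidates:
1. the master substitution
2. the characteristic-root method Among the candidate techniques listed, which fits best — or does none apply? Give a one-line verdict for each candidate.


Verdict: the characteristic-root method — every coefficient is a fixed number and the forcing is zero — substitute r^χ and read off the root equation.
- the master substitution: no fixed divisor shrinks the index between calls.
- the characteristic-root method: yes, a natural case for it.


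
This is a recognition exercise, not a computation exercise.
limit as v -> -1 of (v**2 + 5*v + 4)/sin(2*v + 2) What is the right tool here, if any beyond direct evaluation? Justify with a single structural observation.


Diagnosis: l'Hôpital's rule (0/0) — substituting -1 gives 0 over 0; differentiate top and bottom once and re-evaluate. A first-order expansion at the point is an equally standard path; the rule packages it.
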